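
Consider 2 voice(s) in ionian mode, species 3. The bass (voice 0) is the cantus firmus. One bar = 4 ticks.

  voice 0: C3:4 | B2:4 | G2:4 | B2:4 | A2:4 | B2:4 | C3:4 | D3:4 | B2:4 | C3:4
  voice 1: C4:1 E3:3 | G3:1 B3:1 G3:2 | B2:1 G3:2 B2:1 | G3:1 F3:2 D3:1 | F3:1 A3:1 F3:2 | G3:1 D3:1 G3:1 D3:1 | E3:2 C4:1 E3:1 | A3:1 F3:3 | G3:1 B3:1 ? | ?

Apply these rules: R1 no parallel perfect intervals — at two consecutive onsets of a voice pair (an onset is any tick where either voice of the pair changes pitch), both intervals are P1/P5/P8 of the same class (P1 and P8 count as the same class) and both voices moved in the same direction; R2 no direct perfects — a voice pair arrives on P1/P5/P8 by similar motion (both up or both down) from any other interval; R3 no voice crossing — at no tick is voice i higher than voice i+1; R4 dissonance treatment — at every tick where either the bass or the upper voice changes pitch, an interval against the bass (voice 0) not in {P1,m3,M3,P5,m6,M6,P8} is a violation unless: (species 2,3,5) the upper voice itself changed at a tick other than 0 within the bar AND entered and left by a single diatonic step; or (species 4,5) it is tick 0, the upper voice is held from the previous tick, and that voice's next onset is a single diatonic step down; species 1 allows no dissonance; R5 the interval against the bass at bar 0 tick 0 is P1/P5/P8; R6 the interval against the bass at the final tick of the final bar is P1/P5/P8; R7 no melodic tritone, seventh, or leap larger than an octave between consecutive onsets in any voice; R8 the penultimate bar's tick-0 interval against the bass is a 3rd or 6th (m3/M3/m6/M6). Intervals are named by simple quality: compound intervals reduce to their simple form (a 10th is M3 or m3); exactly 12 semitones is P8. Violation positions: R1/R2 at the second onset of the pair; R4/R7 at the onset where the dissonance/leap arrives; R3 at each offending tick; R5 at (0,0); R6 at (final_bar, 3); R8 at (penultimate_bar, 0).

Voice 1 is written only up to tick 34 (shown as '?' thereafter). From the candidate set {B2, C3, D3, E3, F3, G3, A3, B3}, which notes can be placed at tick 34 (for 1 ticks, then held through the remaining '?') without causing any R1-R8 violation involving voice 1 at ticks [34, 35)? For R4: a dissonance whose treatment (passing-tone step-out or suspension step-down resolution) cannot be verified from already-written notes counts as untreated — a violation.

{B2, B3, D3, G3}

B2: legal
C3: violates R4,R7
D3: legal
E3: violates R4
F3: violates R4,R7
G3: legal
A3: violates R4
B3: legal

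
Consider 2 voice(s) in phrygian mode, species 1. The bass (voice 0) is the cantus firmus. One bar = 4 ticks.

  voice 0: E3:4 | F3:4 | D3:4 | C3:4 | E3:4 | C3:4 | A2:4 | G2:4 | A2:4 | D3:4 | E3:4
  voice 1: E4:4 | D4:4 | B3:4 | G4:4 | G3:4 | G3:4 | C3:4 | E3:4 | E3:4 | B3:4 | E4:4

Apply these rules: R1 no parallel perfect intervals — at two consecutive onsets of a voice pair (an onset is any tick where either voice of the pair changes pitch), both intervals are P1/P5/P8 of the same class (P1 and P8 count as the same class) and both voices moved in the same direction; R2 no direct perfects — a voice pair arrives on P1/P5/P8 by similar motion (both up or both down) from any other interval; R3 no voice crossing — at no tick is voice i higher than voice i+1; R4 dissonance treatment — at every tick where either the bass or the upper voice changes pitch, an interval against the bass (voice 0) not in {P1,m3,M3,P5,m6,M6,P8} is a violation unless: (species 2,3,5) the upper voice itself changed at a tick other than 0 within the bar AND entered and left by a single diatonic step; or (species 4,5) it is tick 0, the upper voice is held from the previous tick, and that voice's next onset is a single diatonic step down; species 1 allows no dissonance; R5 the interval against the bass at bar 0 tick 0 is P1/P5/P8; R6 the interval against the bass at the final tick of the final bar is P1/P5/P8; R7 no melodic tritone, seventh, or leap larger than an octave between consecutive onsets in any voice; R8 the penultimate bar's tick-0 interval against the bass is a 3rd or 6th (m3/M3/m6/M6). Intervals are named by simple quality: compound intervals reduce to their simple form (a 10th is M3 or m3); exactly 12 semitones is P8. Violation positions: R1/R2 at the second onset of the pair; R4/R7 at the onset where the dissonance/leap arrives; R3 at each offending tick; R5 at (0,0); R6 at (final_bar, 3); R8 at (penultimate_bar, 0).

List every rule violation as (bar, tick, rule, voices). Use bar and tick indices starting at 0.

(10, 0, R2, (0, 1))

bar 0: v0=E3 v1=E4 downbeat P8
bar 1: v0=F3 v1=D4 downbeat M6
bar 2: v0=D3 v1=B3 downbeat M6
bar 3: v0=C3 v1=G4 downbeat P5
bar 4: v0=E3 v1=G3 downbeat m3
bar 5: v0=C3 v1=G3 downbeat P5
bar 6: v0=A2 v1=C3 downbeat m3
bar 7: v0=G2 v1=E3 downbeat M6
bar 8: v0=A2 v1=E3 downbeat P5
bar 9: v0=D3 v1=B3 downbeat M6
bar 10: v0=E3 v1=E4 downbeat P8
  -> R2 @ bar 10 tick 0 v(0, 1): D3/B3 M6 -> E3/E4 P8 similar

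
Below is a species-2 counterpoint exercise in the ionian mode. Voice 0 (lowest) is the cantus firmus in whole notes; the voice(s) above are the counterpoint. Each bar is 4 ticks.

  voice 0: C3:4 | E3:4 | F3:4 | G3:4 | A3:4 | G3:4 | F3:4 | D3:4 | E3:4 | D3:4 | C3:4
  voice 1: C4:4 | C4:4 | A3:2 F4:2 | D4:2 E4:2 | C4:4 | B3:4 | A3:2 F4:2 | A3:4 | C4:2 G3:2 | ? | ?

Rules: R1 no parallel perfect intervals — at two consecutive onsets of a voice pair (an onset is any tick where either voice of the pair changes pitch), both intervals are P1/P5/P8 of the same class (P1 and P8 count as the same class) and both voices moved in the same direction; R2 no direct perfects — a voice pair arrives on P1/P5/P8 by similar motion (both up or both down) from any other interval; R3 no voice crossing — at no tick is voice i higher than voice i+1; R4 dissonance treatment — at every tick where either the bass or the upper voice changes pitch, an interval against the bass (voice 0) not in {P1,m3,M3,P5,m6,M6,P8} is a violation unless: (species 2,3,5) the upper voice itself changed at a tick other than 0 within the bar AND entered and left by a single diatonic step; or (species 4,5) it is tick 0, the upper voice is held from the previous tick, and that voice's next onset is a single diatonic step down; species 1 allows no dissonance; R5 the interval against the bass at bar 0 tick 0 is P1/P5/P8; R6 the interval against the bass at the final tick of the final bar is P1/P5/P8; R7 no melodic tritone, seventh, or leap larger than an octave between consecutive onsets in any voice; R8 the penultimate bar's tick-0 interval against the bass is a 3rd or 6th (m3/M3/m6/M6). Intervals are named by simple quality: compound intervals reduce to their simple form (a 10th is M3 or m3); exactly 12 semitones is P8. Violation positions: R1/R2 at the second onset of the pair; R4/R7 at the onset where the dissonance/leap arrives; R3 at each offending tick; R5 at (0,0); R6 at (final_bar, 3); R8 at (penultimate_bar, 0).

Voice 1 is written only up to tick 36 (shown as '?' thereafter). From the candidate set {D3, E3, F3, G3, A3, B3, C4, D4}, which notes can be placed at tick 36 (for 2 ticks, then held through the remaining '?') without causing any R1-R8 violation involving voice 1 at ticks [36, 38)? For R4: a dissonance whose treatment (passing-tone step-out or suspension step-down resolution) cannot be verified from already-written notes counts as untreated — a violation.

D3: violates R2,R8
E3: violates R4,R8
F3: legal
G3: violates R4,R8
A3: violates R8
B3: legal
C4: violates R4,R8
D4: violates R8

{B3, F3}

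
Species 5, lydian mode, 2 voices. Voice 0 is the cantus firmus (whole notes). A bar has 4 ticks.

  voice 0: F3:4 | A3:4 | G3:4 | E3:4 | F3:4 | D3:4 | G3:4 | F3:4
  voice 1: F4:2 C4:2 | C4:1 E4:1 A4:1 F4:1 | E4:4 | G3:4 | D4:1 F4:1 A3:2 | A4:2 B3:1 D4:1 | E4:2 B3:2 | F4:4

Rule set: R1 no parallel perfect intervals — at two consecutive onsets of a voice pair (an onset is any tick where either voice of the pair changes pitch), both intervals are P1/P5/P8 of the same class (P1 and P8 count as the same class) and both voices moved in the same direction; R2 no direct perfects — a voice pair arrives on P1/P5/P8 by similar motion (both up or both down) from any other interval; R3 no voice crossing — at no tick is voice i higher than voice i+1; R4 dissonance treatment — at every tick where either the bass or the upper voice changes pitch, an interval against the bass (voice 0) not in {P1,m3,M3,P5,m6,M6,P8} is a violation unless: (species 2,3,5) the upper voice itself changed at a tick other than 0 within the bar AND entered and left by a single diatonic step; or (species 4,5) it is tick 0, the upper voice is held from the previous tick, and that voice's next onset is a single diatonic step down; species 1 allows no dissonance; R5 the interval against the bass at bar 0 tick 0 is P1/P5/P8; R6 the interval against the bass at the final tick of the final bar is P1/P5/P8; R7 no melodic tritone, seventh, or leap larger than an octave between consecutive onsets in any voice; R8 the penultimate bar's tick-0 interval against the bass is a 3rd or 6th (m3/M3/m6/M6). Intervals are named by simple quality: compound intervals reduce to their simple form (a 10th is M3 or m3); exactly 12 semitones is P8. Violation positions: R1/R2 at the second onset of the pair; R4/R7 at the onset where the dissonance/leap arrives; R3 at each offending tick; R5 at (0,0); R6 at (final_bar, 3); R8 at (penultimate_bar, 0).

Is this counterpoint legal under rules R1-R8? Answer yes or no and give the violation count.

No (2 violations)

bar 0: v0=F3 v1=F4 (P8)
bar 1: v0=A3 v1=C4 (m3)
bar 2: v0=G3 v1=E4 (M6)
bar 3: v0=E3 v1=G3 (m3)
bar 4: v0=F3 v1=D4 (M6)
bar 5: v0=D3 v1=A4 (P5)
bar 6: v0=G3 v1=E4 (M6)
bar 7: v0=F3 v1=F4 (P8)
  R7 @ bar5.2: A4->B3 leap 10st
  R7 @ bar7.0: B3->F4 leap 6st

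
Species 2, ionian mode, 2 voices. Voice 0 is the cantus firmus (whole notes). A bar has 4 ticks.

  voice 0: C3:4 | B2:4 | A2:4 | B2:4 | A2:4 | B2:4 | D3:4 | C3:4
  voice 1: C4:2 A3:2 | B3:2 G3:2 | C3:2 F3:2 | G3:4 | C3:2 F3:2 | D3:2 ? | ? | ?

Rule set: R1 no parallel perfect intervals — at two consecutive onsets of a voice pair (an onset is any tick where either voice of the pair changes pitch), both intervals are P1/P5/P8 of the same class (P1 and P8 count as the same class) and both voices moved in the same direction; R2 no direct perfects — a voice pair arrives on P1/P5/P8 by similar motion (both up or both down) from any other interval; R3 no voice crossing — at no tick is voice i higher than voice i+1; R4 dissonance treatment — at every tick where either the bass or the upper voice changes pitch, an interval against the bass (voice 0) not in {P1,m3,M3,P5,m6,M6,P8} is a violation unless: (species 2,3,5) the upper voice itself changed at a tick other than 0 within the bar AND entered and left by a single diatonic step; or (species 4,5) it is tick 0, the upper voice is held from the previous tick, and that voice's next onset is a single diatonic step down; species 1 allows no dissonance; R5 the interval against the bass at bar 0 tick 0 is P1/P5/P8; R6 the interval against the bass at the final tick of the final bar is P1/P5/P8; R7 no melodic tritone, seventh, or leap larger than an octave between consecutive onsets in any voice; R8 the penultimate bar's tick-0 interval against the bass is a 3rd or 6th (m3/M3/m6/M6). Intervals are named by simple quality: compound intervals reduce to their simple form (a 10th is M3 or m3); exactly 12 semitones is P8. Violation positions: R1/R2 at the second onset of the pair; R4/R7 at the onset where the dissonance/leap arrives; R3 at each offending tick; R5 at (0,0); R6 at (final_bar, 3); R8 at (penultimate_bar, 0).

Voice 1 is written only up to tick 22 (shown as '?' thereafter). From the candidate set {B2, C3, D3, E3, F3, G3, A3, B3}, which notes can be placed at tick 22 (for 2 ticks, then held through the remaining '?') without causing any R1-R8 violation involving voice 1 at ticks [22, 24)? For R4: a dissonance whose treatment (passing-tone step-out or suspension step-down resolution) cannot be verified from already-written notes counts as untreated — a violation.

B2: legal
C3: violates R4
D3: legal
E3: violates R4
F3: violates R4
G3: legal
A3: violates R4
B3: legal

{B2, B3, D3, G3}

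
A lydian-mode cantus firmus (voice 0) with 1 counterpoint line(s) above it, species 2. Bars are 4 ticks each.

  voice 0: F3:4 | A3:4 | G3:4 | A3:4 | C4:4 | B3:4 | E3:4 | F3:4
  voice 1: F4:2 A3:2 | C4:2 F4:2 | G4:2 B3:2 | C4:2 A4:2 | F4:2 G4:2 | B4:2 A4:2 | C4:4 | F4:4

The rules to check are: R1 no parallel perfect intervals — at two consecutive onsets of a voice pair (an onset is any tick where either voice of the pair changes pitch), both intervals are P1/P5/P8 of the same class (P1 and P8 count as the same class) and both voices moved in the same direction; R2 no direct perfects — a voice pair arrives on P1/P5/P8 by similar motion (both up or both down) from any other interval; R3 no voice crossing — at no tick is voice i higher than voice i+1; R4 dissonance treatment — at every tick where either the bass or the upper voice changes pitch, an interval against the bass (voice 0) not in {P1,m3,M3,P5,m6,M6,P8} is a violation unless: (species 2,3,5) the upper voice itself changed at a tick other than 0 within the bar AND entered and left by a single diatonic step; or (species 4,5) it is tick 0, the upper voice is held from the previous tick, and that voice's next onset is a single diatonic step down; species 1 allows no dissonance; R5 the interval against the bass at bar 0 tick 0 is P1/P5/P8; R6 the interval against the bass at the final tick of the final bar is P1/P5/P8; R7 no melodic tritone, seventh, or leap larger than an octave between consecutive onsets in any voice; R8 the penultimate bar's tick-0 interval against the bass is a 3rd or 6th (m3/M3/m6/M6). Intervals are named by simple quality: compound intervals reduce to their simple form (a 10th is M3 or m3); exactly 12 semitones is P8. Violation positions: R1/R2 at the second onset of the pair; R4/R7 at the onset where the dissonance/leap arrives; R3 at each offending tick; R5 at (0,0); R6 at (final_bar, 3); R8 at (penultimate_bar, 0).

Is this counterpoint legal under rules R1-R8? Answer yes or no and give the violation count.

No (3 violations)

bar 0: v0=F3 v1=F4 (P8)
bar 1: v0=A3 v1=C4 (m3)
bar 2: v0=G3 v1=G4 (P8)
bar 3: v0=A3 v1=C4 (m3)
bar 4: v0=C4 v1=F4 (P4)
bar 5: v0=B3 v1=B4 (P8)
bar 6: v0=E3 v1=C4 (m6)
bar 7: v0=F3 v1=F4 (P8)
  R4 @ bar4.0: C4/F4 P4 untreated
  R4 @ bar5.2: B3/A4 m7 untreated
  R2 @ bar7.0: E3/C4 m6 -> F3/F4 P8 similar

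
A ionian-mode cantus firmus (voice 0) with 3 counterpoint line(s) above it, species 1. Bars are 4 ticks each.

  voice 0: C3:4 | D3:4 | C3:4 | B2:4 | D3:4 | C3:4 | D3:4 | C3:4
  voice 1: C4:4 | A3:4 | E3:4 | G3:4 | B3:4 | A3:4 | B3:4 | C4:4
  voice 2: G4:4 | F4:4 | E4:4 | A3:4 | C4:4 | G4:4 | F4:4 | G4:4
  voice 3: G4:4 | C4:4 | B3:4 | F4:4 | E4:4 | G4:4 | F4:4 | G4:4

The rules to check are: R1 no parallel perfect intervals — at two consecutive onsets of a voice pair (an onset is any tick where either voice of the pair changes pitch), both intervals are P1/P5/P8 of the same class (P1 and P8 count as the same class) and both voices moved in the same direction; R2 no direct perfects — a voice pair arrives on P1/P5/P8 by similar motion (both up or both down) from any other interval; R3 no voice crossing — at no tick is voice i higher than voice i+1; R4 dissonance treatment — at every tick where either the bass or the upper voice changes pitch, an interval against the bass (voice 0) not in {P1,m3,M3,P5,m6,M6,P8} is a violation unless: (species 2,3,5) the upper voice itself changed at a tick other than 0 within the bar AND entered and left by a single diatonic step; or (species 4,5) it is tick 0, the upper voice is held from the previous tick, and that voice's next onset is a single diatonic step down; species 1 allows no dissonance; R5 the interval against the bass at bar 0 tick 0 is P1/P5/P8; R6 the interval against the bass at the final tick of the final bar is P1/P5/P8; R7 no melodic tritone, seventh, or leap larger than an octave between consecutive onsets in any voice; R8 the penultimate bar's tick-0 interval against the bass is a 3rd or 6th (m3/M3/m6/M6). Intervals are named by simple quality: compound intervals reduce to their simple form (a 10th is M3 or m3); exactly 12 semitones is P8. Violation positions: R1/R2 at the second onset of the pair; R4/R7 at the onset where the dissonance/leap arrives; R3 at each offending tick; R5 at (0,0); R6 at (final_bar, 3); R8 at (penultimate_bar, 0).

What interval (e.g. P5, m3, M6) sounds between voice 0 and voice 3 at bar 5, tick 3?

P5

voice 0=C3 voice 3=G4 -> P5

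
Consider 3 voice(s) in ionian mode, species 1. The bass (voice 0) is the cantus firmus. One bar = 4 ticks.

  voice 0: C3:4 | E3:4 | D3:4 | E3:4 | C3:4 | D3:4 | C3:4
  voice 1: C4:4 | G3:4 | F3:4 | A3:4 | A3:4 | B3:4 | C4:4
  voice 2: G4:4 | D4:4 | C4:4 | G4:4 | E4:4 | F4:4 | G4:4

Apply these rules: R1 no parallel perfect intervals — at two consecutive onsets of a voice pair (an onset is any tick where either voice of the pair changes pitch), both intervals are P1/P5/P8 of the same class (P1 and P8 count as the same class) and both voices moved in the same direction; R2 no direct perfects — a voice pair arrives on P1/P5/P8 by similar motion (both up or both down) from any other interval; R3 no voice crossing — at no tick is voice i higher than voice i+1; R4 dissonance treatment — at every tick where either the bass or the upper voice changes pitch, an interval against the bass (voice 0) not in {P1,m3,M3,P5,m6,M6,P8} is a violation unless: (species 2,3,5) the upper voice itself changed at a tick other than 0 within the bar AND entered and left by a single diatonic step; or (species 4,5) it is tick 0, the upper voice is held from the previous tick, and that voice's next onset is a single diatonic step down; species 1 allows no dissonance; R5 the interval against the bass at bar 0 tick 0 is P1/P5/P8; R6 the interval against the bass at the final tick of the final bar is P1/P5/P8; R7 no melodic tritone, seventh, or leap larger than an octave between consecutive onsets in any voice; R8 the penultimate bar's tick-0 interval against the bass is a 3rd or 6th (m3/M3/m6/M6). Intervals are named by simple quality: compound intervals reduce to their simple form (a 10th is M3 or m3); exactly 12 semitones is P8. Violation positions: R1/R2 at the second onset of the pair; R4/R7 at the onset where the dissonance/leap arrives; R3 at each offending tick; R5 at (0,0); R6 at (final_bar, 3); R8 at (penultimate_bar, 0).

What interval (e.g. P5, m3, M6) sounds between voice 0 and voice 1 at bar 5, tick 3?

voice 0=D3 voice 1=B3 -> M6

M6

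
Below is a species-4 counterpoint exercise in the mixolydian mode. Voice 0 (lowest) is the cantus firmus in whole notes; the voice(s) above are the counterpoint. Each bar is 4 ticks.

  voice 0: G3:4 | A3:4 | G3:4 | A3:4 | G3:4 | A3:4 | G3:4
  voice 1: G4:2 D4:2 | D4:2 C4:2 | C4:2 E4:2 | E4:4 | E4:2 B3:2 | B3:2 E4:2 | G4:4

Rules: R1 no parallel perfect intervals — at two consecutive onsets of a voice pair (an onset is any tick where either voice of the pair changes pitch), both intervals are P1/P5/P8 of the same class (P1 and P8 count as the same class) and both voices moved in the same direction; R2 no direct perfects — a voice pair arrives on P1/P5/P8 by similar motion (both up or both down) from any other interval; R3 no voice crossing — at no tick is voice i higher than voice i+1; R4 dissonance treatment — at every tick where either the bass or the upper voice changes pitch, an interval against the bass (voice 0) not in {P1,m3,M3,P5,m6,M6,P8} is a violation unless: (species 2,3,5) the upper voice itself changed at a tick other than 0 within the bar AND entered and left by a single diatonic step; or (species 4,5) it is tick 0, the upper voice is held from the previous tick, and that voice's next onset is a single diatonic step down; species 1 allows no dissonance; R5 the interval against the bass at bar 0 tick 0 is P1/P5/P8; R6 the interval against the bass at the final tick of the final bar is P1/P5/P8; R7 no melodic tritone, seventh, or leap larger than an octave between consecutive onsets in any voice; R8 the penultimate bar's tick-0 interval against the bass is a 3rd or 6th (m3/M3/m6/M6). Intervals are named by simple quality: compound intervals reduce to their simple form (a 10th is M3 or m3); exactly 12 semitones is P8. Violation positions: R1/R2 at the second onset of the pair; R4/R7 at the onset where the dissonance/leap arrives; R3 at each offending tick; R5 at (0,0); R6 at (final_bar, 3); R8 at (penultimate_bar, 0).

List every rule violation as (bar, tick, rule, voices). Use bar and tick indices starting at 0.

(2, 0, R4, (0, 1))
(5, 0, R4, (0, 1))
(5, 0, R8, (0, 1))

bar 0: v0=G3 v1=G4 downbeat P8
bar 1: v0=A3 v1=D4 downbeat P4
bar 2: v0=G3 v1=C4 downbeat P4
bar 3: v0=A3 v1=E4 downbeat P5
bar 4: v0=G3 v1=E4 downbeat M6
bar 5: v0=A3 v1=B3 downbeat M2
bar 6: v0=G3 v1=G4 downbeat P8
  -> R4 @ bar 2 tick 0 v(0, 1): G3/C4 P4 untreated
  -> R4 @ bar 5 tick 0 v(0, 1): A3/B3 M2 untreated
  -> R8 @ bar 5 tick 0 v(0, 1): penult M2 not 3rd/6th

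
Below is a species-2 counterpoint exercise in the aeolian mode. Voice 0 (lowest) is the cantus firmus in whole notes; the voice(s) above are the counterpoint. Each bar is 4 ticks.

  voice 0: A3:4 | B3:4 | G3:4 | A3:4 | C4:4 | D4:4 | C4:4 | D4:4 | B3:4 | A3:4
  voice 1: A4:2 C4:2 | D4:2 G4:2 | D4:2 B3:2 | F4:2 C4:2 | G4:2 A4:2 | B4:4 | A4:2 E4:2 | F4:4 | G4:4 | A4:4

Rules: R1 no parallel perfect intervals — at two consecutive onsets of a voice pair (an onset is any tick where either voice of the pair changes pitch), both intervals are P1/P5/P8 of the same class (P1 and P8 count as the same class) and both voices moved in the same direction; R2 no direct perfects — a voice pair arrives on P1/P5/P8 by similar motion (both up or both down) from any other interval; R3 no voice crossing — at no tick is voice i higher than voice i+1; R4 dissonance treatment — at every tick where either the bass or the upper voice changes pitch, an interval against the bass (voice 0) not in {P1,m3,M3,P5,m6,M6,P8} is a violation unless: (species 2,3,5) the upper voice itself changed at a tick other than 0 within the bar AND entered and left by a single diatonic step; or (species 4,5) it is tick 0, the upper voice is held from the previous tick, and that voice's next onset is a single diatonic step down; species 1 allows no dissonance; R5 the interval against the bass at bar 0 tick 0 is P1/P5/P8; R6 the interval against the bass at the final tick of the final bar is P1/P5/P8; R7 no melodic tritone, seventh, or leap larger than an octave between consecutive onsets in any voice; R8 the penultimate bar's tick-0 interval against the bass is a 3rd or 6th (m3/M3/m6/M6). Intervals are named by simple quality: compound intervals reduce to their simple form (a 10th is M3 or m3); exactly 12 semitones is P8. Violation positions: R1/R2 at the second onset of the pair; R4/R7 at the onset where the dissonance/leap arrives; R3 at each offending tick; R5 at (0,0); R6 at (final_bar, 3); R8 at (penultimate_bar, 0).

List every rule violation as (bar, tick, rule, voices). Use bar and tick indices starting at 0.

bar 0: v0=A3 v1=A4 downbeat P8
bar 1: v0=B3 v1=D4 downbeat m3
bar 2: v0=G3 v1=D4 downbeat P5
bar 3: v0=A3 v1=F4 downbeat m6
bar 4: v0=C4 v1=G4 downbeat P5
bar 5: v0=D4 v1=B4 downbeat M6
bar 6: v0=C4 v1=A4 downbeat M6
bar 7: v0=D4 v1=F4 downbeat m3
bar 8: v0=B3 v1=G4 downbeat m6
bar 9: v0=A3 v1=A4 downbeat P8
  -> R2 @ bar 2 tick 0 v(0, 1): B3/G4 m6 -> G3/D4 P5 similar
  -> R7 @ bar 3 tick 0 v(1,): B3->F4 leap 6st
  -> R2 @ bar 4 tick 0 v(0, 1): A3/C4 m3 -> C4/G4 P5 similar

(2, 0, R2, (0, 1))
(3, 0, R7, (1,))
(4, 0, R2, (0, 1))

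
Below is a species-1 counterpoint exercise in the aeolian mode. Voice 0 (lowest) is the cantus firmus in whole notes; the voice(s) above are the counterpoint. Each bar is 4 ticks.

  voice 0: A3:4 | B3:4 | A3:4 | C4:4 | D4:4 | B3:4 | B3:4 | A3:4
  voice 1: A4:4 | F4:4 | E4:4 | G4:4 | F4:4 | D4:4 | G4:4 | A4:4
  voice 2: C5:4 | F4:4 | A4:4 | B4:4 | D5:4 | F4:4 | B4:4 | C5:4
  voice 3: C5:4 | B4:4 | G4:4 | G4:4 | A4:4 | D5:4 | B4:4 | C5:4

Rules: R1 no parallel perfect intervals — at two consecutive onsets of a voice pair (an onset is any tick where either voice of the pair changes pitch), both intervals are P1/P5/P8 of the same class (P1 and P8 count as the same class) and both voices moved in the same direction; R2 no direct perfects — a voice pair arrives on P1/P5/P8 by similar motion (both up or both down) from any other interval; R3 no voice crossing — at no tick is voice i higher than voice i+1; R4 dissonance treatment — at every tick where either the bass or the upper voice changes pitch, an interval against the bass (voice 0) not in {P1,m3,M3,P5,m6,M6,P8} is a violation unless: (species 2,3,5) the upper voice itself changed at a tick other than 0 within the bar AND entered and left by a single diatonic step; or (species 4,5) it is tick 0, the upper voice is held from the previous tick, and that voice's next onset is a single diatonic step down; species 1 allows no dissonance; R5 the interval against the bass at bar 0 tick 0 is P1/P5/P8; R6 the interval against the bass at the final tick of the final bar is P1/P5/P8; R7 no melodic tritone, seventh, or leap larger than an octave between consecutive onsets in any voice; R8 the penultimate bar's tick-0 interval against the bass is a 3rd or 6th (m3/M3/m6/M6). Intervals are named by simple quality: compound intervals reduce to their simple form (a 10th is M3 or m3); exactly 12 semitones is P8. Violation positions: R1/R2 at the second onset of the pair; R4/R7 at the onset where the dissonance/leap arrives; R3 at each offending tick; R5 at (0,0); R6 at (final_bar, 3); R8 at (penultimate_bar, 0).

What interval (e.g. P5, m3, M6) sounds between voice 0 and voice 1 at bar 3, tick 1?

voice 0=C4 voice 1=G4 -> P5

P5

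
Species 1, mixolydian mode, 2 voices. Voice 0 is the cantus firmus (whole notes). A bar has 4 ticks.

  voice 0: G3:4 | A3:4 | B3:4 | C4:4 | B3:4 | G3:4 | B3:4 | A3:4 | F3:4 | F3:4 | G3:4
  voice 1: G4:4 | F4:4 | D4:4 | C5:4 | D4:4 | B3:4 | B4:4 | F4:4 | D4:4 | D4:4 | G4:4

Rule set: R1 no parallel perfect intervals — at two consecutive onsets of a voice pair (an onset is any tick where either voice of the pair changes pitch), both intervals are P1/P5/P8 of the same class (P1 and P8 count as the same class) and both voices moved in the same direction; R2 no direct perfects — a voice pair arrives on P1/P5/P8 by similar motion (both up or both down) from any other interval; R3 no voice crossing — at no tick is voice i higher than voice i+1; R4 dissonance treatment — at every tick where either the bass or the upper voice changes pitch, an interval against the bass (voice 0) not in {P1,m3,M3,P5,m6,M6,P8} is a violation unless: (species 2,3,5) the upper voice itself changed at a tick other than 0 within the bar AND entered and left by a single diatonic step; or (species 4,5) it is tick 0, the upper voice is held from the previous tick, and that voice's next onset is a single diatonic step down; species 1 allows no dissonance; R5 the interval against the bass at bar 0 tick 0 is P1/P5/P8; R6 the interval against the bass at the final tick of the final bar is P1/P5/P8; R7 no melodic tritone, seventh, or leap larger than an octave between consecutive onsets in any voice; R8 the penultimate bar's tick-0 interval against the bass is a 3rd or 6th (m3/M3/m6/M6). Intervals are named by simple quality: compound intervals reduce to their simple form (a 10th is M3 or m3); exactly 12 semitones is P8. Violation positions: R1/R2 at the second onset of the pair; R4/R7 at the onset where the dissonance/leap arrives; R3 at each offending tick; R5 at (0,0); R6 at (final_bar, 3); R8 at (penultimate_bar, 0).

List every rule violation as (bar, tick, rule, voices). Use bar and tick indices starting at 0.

bar 0: v0=G3 v1=G4 downbeat P8
bar 1: v0=A3 v1=F4 downbeat m6
bar 2: v0=B3 v1=D4 downbeat m3
bar 3: v0=C4 v1=C5 downbeat P8
bar 4: v0=B3 v1=D4 downbeat m3
bar 5: v0=G3 v1=B3 downbeat M3
bar 6: v0=B3 v1=B4 downbeat P8
bar 7: v0=A3 v1=F4 downbeat m6
bar 8: v0=F3 v1=D4 downbeat M6
bar 9: v0=F3 v1=D4 downbeat M6
bar 10: v0=G3 v1=G4 downbeat P8
  -> R2 @ bar 3 tick 0 v(0, 1): B3/D4 m3 -> C4/C5 P8 similar
  -> R7 @ bar 3 tick 0 v(1,): D4->C5 leap 10st
  -> R7 @ bar 4 tick 0 v(1,): C5->D4 leap 10st
  -> R2 @ bar 6 tick 0 v(0, 1): G3/B3 M3 -> B3/B4 P8 similar
  -> R7 @ bar 7 tick 0 v(1,): B4->F4 leap 6st
  -> R2 @ bar 10 tick 0 v(0, 1): F3/D4 M6 -> G3/G4 P8 similar

(3, 0, R2, (0, 1))
(3, 0, R7, (1,))
(4, 0, R7, (1,))
(6, 0, R2, (0, 1))
(7, 0, R7, (1,))
(10, 0, R2, (0, 1))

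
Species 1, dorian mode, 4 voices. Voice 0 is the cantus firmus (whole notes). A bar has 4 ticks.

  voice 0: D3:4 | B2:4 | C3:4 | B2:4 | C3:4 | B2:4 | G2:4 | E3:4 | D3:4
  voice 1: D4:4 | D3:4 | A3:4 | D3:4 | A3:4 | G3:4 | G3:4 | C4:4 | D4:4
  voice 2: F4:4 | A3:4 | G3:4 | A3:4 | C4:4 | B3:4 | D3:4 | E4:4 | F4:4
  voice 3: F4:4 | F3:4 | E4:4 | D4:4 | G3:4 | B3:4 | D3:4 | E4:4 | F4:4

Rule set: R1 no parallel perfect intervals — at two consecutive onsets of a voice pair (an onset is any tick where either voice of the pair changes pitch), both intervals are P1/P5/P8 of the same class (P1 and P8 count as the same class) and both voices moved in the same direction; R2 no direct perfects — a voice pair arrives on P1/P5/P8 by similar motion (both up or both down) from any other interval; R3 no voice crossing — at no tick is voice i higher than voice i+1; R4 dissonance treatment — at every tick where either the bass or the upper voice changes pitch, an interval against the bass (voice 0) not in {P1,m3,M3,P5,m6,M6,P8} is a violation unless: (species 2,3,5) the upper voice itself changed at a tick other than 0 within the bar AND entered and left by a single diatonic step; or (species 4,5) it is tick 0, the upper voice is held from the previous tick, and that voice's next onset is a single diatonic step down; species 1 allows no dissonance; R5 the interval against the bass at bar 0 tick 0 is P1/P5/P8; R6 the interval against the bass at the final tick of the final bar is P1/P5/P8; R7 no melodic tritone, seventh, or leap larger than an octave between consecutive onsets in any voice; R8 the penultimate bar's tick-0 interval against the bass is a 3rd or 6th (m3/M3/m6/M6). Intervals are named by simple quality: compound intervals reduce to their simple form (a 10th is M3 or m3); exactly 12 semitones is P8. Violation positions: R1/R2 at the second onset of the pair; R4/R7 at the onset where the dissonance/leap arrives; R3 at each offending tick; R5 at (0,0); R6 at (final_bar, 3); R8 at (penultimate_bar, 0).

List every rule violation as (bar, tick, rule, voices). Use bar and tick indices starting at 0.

bar 0: v0=D3 v1=D4 v2=F4 v3=F4 downbeat m3
bar 1: v0=B2 v1=D3 v2=A3 v3=F3 downbeat TT
bar 2: v0=C3 v1=A3 v2=G3 v3=E4 downbeat M3
bar 3: v0=B2 v1=D3 v2=A3 v3=D4 downbeat m3
bar 4: v0=C3 v1=A3 v2=C4 v3=G3 downbeat P5
bar 5: v0=B2 v1=G3 v2=B3 v3=B3 downbeat P8
bar 6: v0=G2 v1=G3 v2=D3 v3=D3 downbeat P5
bar 7: v0=E3 v1=C4 v2=E4 v3=E4 downbeat P8
bar 8: v0=D3 v1=D4 v2=F4 v3=F4 downbeat m3
  -> R5 @ bar 0 tick 0 v(0, 2): opens on m3
  -> R5 @ bar 0 tick 0 v(0, 3): opens on m3
  -> R2 @ bar 1 tick 0 v(1, 2): D4/F4 m3 -> D3/A3 P5 similar
  -> R3 @ bar 1 tick 0 v(2, 3): A3 above F3
  -> R4 @ bar 1 tick 0 v(0, 2): B2/A3 m7 untreated
  -> R4 @ bar 1 tick 0 v(0, 3): B2/F3 TT untreated
  -> R3 @ bar 1 tick 1 v(2, 3): A3 above F3
  -> R3 @ bar 1 tick 2 v(2, 3): A3 above F3
  -> R3 @ bar 1 tick 3 v(2, 3): A3 above F3
  -> R2 @ bar 2 tick 0 v(1, 3): D3/F3 m3 -> A3/E4 P5 similar
  -> R3 @ bar 2 tick 0 v(1, 2): A3 above G3
  -> R7 @ bar 2 tick 0 v(3,): F3->E4 leap 11st
  -> R3 @ bar 2 tick 1 v(1, 2): A3 above G3
  -> R3 @ bar 2 tick 2 v(1, 2): A3 above G3
  -> R3 @ bar 2 tick 3 v(1, 2): A3 above G3
  -> R2 @ bar 3 tick 0 v(1, 3): A3/E4 P5 -> D3/D4 P8 similar
  -> R4 @ bar 3 tick 0 v(0, 2): B2/A3 m7 untreated
  -> R2 @ bar 4 tick 0 v(0, 2): B2/A3 m7 -> C3/C4 P8 similar
  -> R3 @ bar 4 tick 0 v(2, 3): C4 above G3
  -> R3 @ bar 4 tick 1 v(2, 3): C4 above G3
  -> R3 @ bar 4 tick 2 v(2, 3): C4 above G3
  -> R3 @ bar 4 tick 3 v(2, 3): C4 above G3
  -> R1 @ bar 5 tick 0 v(0, 2): C3/C4 P8 -> B2/B3 P8 similar
  -> R1 @ bar 6 tick 0 v(2, 3): B3/B3 P1 -> D3/D3 P1 similar
  -> R2 @ bar 6 tick 0 v(0, 2): B2/B3 P8 -> G2/D3 P5 similar
  -> R2 @ bar 6 tick 0 v(0, 3): B2/B3 P8 -> G2/D3 P5 similar
  -> R3 @ bar 6 tick 0 v(1, 2): G3 above D3
  -> R3 @ bar 6 tick 1 v(1, 2): G3 above D3
  -> R3 @ bar 6 tick 2 v(1, 2): G3 above D3
  -> R3 @ bar 6 tick 3 v(1, 2): G3 above D3
  -> R1 @ bar 7 tick 0 v(2, 3): D3/D3 P1 -> E4/E4 P1 similar
  -> R2 @ bar 7 tick 0 v(0, 2): G2/D3 P5 -> E3/E4 P8 similar
  -> R2 @ bar 7 tick 0 v(0, 3): G2/D3 P5 -> E3/E4 P8 similar
  -> R7 @ bar 7 tick 0 v(2,): D3->E4 leap 14st
  -> R7 @ bar 7 tick 0 v(3,): D3->E4 leap 14st
  -> R8 @ bar 7 tick 0 v(0, 2): penult P8 not 3rd/6th
  -> R8 @ bar 7 tick 0 v(0, 3): penult P8 not 3rd/6th
  -> R1 @ bar 8 tick 0 v(2, 3): E4/E4 P1 -> F4/F4 P1 similar
  -> R6 @ bar 8 tick 3 v(0, 2): closes on m3
  -> R6 @ bar 8 tick 3 v(0, 3): closes on m3

(0, 0, R5, (0, 2))
(0, 0, R5, (0, 3))
(1, 0, R2, (1, 2))
(1, 0, R3, (2, 3))
(1, 0, R4, (0, 2))
(1, 0, R4, (0, 3))
(1, 1, R3, (2, 3))
(1, 2, R3, (2, 3))
(1, 3, R3, (2, 3))
(2, 0, R2, (1, 3))
(2, 0, R3, (1, 2))
(2, 0, R7, (3,))
(2, 1, R3, (1, 2))
(2, 2, R3, (1, 2))
(2, 3, R3, (1, 2))
(3, 0, R2, (1, 3))
(3, 0, R4, (0, 2))
(4, 0, R2, (0, 2))
(4, 0, R3, (2, 3))
(4, 1, R3, (2, 3))
(4, 2, R3, (2, 3))
(4, 3, R3, (2, 3))
(5, 0, R1, (0, 2))
(6, 0, R1, (2, 3))
(6, 0, R2, (0, 2))
(6, 0, R2, (0, 3))
(6, 0, R3, (1, 2))
(6, 1, R3, (1, 2))
(6, 2, R3, (1, 2))
(6, 3, R3, (1, 2))
(7, 0, R1, (2, 3))
(7, 0, R2, (0, 2))
(7, 0, R2, (0, 3))
(7, 0, R7, (2,))
(7, 0, R7, (3,))
(7, 0, R8, (0, 2))
(7, 0, R8, (0, 3))
(8, 0, R1, (2, 3))
(8, 3, R6, (0, 2))
(8, 3, R6, (0, 3))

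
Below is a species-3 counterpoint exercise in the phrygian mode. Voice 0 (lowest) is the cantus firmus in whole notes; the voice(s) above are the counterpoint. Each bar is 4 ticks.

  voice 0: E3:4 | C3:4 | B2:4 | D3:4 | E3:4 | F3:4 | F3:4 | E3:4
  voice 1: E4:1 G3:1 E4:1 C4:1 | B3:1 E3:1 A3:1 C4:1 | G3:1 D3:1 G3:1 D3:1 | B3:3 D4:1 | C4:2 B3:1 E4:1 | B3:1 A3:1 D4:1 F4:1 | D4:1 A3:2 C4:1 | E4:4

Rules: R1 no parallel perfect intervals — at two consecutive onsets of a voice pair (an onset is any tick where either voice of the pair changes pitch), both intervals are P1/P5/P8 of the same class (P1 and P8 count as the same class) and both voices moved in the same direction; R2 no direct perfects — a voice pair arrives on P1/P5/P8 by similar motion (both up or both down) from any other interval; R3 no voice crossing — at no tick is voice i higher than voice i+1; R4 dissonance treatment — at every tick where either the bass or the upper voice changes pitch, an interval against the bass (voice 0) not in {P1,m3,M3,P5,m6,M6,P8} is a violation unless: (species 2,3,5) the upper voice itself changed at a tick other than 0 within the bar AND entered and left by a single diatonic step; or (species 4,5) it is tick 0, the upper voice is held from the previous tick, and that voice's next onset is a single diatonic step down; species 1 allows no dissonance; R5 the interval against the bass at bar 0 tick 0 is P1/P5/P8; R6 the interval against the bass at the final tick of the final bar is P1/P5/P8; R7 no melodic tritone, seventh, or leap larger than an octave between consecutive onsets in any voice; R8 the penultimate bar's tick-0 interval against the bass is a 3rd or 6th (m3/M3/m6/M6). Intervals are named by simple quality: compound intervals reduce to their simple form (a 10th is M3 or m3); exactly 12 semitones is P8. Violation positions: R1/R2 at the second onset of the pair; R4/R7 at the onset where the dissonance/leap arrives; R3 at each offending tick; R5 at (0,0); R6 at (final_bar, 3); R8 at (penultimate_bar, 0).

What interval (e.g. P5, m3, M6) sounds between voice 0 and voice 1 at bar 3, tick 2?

M6

voice 0=D3 voice 1=B3 -> M6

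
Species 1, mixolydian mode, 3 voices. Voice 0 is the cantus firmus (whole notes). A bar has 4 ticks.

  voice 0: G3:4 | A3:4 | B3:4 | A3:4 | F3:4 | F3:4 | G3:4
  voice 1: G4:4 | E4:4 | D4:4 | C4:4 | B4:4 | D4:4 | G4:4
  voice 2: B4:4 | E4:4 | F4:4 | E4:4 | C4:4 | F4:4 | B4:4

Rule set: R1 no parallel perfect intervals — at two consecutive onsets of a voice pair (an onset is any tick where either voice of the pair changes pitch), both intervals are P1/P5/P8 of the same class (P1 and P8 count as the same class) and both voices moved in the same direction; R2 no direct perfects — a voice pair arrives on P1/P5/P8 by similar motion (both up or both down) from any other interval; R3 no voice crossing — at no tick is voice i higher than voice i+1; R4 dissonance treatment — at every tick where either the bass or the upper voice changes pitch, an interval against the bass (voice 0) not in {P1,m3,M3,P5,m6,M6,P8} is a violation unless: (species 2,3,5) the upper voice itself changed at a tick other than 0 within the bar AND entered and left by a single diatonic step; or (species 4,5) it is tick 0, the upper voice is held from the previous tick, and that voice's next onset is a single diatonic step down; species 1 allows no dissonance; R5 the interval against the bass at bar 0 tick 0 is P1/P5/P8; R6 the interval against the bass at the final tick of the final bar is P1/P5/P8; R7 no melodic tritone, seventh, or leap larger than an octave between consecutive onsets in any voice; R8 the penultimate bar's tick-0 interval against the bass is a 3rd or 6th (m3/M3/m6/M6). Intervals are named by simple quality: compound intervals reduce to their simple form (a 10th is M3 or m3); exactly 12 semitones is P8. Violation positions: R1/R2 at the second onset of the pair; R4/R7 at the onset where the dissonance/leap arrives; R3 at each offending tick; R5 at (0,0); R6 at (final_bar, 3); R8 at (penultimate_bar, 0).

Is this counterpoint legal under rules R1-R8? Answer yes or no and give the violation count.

bar 0: v0=G3 v1=G4 v2=B4 (M3)
bar 1: v0=A3 v1=E4 v2=E4 (P5)
bar 2: v0=B3 v1=D4 v2=F4 (TT)
bar 3: v0=A3 v1=C4 v2=E4 (P5)
bar 4: v0=F3 v1=B4 v2=C4 (P5)
bar 5: v0=F3 v1=D4 v2=F4 (P8)
bar 6: v0=G3 v1=G4 v2=B4 (M3)
  R5 @ bar0.0: opens on M3
  R2 @ bar1.0: G4/B4 M3 -> E4/E4 P1 similar
  R4 @ bar2.0: B3/F4 TT untreated
  R2 @ bar3.0: B3/F4 TT -> A3/E4 P5 similar
  R1 @ bar4.0: A3/E4 P5 -> F3/C4 P5 similar
  R3 @ bar4.0: B4 above C4
  R4 @ bar4.0: F3/B4 TT untreated
  R7 @ bar4.0: C4->B4 leap 11st
  R3 @ bar4.1: B4 above C4
  R3 @ bar4.2: B4 above C4
  R3 @ bar4.3: B4 above C4
  R8 @ bar5.0: penult P8 not 3rd/6th
  R2 @ bar6.0: F3/D4 M6 -> G3/G4 P8 similar
  R7 @ bar6.0: F4->B4 leap 6st
  R6 @ bar6.3: closes on M3

No (15 violations)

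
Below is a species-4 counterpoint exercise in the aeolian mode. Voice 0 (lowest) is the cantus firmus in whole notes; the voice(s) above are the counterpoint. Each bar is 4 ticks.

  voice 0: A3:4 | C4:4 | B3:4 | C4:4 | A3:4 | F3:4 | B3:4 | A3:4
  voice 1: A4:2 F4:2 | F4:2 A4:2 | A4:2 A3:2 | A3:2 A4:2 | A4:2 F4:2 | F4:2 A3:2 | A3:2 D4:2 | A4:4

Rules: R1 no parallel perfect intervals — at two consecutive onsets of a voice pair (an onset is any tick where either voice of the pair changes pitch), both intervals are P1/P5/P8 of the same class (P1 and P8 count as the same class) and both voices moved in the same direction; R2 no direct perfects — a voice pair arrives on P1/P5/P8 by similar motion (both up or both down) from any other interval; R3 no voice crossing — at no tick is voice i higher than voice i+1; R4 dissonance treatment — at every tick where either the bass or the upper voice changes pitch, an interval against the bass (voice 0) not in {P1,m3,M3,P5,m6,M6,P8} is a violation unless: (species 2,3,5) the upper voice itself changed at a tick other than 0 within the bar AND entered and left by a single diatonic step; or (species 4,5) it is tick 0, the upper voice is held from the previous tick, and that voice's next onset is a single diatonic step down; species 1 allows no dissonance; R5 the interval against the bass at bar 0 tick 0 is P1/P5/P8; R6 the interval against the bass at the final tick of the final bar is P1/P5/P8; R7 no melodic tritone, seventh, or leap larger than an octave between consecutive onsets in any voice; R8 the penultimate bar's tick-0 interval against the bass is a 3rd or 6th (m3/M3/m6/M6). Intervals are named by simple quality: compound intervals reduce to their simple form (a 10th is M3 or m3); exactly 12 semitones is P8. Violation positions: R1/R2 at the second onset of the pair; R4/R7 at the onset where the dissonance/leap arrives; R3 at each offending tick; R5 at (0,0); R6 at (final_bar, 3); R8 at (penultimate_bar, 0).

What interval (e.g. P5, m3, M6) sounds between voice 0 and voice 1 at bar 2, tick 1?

m7

voice 0=B3 voice 1=A4 -> m7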